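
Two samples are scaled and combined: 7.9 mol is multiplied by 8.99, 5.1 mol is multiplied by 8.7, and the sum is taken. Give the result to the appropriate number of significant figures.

115 mol

7.9 × 8.99 = 71.021 → 71 mol (2 s.f., last digit at the 10^0 place).
5.1 × 8.7 = 44.37 → 44 mol (2 s.f., last digit at the 10^0 place).
Sum: 115.391 mol; keep the coarser place, 10^0.
Result: 115 mol.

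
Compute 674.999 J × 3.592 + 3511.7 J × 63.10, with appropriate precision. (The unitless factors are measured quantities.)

674.999 × 3.592 = 2424.596408 → 2425 J (4 s.f., last digit at the 10^0 place).
3511.7 × 63.10 = 221588.27 → 2.216 × 10⁵ J (4 s.f., last digit at the 10^2 place).
Sum: 224012.866408 J; keep the coarser place, 10^2.
Result: 2.240 × 10⁵ J.

2.240 × 10⁵ J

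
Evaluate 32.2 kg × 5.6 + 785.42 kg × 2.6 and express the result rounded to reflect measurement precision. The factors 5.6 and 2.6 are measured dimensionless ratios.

2.2 × 10^3 kg

32.2 × 5.6 = 180.32 → 1.8 × 10^2 kg (2 s.f., last digit at the 10^1 place).
785.42 × 2.6 = 2042.092 → 2.0 × 10^3 kg (2 s.f., last digit at the 10^2 place).
Sum: 2222.412 kg; keep the coarser place, 10^2.
Result: 2.2 × 10^3 kg.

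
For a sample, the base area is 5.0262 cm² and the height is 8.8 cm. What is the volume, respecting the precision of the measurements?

44 cm³

volume = 5.0262 cm² × 8.8 cm = 44.23056 cm³.
5.0262 has 5 significant figures; 8.8 has 2.
Division/multiplication keeps the fewest: 2 significant figures.
Rounded: 44 cm³.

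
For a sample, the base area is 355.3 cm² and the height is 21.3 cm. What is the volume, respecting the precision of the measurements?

7.57 × 10^3 cm³

volume = 355.3 cm² × 21.3 cm = 7567.89 cm³.
355.3 has 4 significant figures; 21.3 has 3.
Division/multiplication keeps the fewest: 3 significant figures.
Rounded: 7.57 × 10^3 cm³.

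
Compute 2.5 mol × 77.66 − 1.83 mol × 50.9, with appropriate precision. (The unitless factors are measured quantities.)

1.0 × 10^2 mol

2.5 × 77.66 = 194.15 → 1.9 × 10^2 mol (2 s.f., last digit at the 10^1 place).
1.83 × 50.9 = 93.147 → 93.1 mol (3 s.f., last digit at the 10^-1 place).
Difference: 101.003 mol; keep the coarser place, 10^1.
Result: 1.0 × 10^2 mol.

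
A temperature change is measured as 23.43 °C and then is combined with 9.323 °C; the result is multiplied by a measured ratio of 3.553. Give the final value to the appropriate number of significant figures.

23.43 °C + 9.323 °C = 32.753 °C; the sum is limited to 2 decimal places (4 s.f.).
Carrying full precision, 32.753 × 3.553 = 116.371409 °C; 3.553 has 4 s.f., so the result keeps min(4, 4) = 4 s.f.
Rounded to 4 significant figures: 116.4 °C.

116.4 °C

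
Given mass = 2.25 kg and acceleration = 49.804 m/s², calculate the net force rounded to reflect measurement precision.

112 N

net force = 2.25 kg × 49.804 m/s² = 112.059 N.
2.25 has 3 significant figures; 49.804 has 5.
Division/multiplication keeps the fewest: 3 significant figures.
Rounded: 112 N.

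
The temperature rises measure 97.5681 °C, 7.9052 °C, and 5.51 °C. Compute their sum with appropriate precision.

110.98 °C

97.5681 °C + 7.9052 °C + 5.51 °C = 110.9833 °C.
Addition/subtraction keeps the fewest decimal places: 97.5681 → 4 decimal places, 7.9052 → 4 decimal places, 5.51 → 2 decimal places; limit is 2.
Rounded to 2 decimal places: 110.98 °C.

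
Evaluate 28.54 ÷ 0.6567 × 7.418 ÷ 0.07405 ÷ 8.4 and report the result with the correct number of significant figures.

28.54 ÷ 0.6567 × 7.418 ÷ 0.07405 ÷ 8.4 = 518.285946032…
Multiplication/division keeps the fewest significant figures: 28.54 → 4 s.f., 0.6567 → 4 s.f., 7.418 → 4 s.f., 0.07405 → 4 s.f., 8.4 → 2 s.f.; limit is 2.
Rounded to 2 significant figures: 5.2 × 10².

5.2 × 10²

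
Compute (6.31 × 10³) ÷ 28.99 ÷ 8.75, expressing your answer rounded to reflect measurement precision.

(6.31 × 10³) ÷ 28.99 ÷ 8.75 = 24.8755728576…
Multiplication/division keeps the fewest significant figures: 6.31 × 10³ → 3 s.f., 28.99 → 4 s.f., 8.75 → 3 s.f.; limit is 3.
Rounded to 3 significant figures: 24.9.

24.9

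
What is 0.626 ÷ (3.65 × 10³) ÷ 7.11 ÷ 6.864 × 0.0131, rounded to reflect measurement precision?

0.626 ÷ (3.65 × 10³) ÷ 7.11 ÷ 6.864 × 0.0131 = 4.60368806129 × 10^-8…
Multiplication/division keeps the fewest significant figures: 0.626 → 3 s.f., 3.65 × 10³ → 3 s.f., 7.11 → 3 s.f., 6.864 → 4 s.f., 0.0131 → 3 s.f.; limit is 3.
Rounded to 3 significant figures: 4.60 × 10⁻⁸.

4.60 × 10⁻⁸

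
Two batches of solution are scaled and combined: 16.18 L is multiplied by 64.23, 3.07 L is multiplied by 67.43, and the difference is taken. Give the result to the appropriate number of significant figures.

16.18 × 64.23 = 1039.2414 → 1.039 × 10^3 L (4 s.f., last digit at the 10^0 place).
3.07 × 67.43 = 207.0101 → 207 L (3 s.f., last digit at the 10^0 place).
Difference: 832.2313 L; keep the coarser place, 10^0.
Result: 832 L.

832 L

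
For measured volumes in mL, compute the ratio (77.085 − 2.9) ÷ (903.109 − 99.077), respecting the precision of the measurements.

9.23 × 10^-2

77.085 − 2.9 = 74.185, limited to 1 d.p. → 3 s.f.; 903.109 − 99.077 = 804.032, limited to 3 d.p. → 6 s.f.
Carrying full precision, 74.185 ÷ 804.032 = 0.0922662282098…; keep min(3, 6) = 3 s.f.
Rounded to 3 significant figures: 9.23 × 10^-2.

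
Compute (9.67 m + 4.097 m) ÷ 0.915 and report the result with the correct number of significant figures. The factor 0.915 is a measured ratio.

9.67 m + 4.097 m = 13.767 m; the sum is limited to 2 decimal places (4 s.f.).
Carrying full precision, 13.767 ÷ 0.915 = 15.0459016393… m; 0.915 has 3 s.f., so the result keeps min(4, 3) = 3 s.f.
Rounded to 3 significant figures: 15.0 m.

15.0 m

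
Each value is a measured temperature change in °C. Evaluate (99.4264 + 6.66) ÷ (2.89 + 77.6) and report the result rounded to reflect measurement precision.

99.4264 + 6.66 = 106.0864, limited to 2 d.p. → 5 s.f.; 2.89 + 77.6 = 80.49, limited to 1 d.p. → 3 s.f.
Carrying full precision, 106.0864 ÷ 80.49 = 1.31800720586…; keep min(5, 3) = 3 s.f.
Rounded to 3 significant figures: 1.32.

1.32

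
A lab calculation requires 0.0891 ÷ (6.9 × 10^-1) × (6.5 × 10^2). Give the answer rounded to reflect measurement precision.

84

0.0891 ÷ (6.9 × 10^-1) × (6.5 × 10^2) = 83.9347826087…
Multiplication/division keeps the fewest significant figures: 0.0891 → 3 s.f., 6.9 × 10^-1 → 2 s.f., 6.5 × 10^2 → 2 s.f.; limit is 2.
Rounded to 2 significant figures: 84.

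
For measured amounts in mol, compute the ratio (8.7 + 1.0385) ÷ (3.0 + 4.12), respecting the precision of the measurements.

1.4

8.7 + 1.0385 = 9.7385, limited to 1 d.p. → 2 s.f.; 3.0 + 4.12 = 7.12, limited to 1 d.p. → 2 s.f.
Carrying full precision, 9.7385 ÷ 7.12 = 1.36776685393…; keep min(2, 2) = 2 s.f.
Rounded to 2 significant figures: 1.4.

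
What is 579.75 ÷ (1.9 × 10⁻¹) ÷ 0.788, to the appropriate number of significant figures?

579.75 ÷ (1.9 × 10⁻¹) ÷ 0.788 = 3872.22815923…
Multiplication/division keeps the fewest significant figures: 579.75 → 5 s.f., 1.9 × 10⁻¹ → 2 s.f., 0.788 → 3 s.f.; limit is 2.
Rounded to 2 significant figures: 3.9 × 10³.

3.9 × 10³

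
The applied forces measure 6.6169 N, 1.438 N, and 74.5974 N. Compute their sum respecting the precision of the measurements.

82.652 N

6.6169 N + 1.438 N + 74.5974 N = 82.6523 N.
Addition/subtraction keeps the fewest decimal places: 6.6169 → 4 decimal places, 1.438 → 3 decimal places, 74.5974 → 4 decimal places; limit is 3.
Rounded to 3 decimal places: 82.652 N.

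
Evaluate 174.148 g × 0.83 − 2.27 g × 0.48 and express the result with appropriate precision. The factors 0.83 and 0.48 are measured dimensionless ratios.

174.148 × 0.83 = 144.54284 → 1.4 × 10² g (2 s.f., last digit at the 10^1 place).
2.27 × 0.48 = 1.0896 → 1.1 g (2 s.f., last digit at the 10^-1 place).
Difference: 143.45324 g; keep the coarser place, 10^1.
Result: 1.4 × 10² g.

1.4 × 10² g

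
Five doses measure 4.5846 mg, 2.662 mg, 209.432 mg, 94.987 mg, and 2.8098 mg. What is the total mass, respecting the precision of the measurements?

4.5846 mg + 2.662 mg + 209.432 mg + 94.987 mg + 2.8098 mg = 314.4754 mg.
Addition/subtraction keeps the fewest decimal places: 4.5846 → 4 decimal places, 2.662 → 3 decimal places, 209.432 → 3 decimal places, 94.987 → 3 decimal places, 2.8098 → 4 decimal places; limit is 3.
Rounded to 3 decimal places: 3.14475 × 10^2 mg.

3.14475 × 10^2 mg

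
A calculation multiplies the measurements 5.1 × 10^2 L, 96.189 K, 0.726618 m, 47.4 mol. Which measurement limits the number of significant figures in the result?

5.1 × 10^2 L → 2 s.f.; 96.189 K → 5 s.f.; 0.726618 m → 6 s.f.; 47.4 mol → 3 s.f.
The fewest is 2 significant figures, from 5.1 × 10^2 L.

5.1 × 10^2 L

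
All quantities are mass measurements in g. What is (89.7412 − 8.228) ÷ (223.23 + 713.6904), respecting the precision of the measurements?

89.7412 − 8.228 = 81.5132, limited to 3 d.p. → 5 s.f.; 223.23 + 713.6904 = 936.9204, limited to 2 d.p. → 5 s.f.
Carrying full precision, 81.5132 ÷ 936.9204 = 0.0870012009558…; keep min(5, 5) = 5 s.f.
Rounded to 5 significant figures: 0.087001.

0.087001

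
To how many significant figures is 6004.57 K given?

6004.57: zeros between nonzero digits are significant.

6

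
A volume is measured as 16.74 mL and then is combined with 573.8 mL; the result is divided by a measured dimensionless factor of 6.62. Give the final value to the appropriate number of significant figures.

89.2 mL

16.74 mL + 573.8 mL = 590.54 mL; the sum is limited to 1 decimal place (4 s.f.).
Carrying full precision, 590.54 ÷ 6.62 = 89.2054380665… mL; 6.62 has 3 s.f., so the result keeps min(4, 3) = 3 s.f.
Rounded to 3 significant figures: 89.2 mL.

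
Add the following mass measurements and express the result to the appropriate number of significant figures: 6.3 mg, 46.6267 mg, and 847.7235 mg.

900.7 mg

6.3 mg + 46.6267 mg + 847.7235 mg = 900.6502 mg.
Addition/subtraction keeps the fewest decimal places: 6.3 → 1 decimal place, 46.6267 → 4 decimal places, 847.7235 → 4 decimal places; limit is 1.
Rounded to 1 decimal place: 900.7 mg.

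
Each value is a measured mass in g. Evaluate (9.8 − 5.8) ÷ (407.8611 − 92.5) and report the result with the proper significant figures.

0.013

9.8 − 5.8 = 4.0, limited to 1 d.p. → 2 s.f.; 407.8611 − 92.5 = 315.3611, limited to 1 d.p. → 4 s.f.
Carrying full precision, 4.0 ÷ 315.3611 = 0.0126838725512…; keep min(2, 4) = 2 s.f.
Rounded to 2 significant figures: 0.013.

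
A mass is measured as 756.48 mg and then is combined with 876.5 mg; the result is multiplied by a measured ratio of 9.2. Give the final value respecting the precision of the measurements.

1.5 × 10⁴ mg

756.48 mg + 876.5 mg = 1632.98 mg; the sum is limited to 1 decimal place (5 s.f.).
Carrying full precision, 1632.98 × 9.2 = 15023.416 mg; 9.2 has 2 s.f., so the result keeps min(5, 2) = 2 s.f.
Rounded to 2 significant figures: 1.5 × 10⁴ mg.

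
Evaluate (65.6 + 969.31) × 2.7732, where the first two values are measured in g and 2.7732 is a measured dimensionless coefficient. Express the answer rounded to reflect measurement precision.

65.6 g + 969.31 g = 1034.91 g; the sum is limited to 1 decimal place (5 s.f.).
Carrying full precision, 1034.91 × 2.7732 = 2870.012412 g; 2.7732 has 5 s.f., so the result keeps min(5, 5) = 5 s.f.
Rounded to 5 significant figures: 2870.0 g.

2870.0 g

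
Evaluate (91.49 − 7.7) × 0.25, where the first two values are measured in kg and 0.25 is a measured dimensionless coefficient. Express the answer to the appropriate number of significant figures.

91.49 kg − 7.7 kg = 83.79 kg; the difference is limited to 1 decimal place (3 s.f.).
Carrying full precision, 83.79 × 0.25 = 20.9475 kg; 0.25 has 2 s.f., so the result keeps min(3, 2) = 2 s.f.
Rounded to 2 significant figures: 21 kg.

21 kg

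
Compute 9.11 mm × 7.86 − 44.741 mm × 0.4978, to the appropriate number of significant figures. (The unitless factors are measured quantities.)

49.3 mm

9.11 × 7.86 = 71.6046 → 71.6 mm (3 s.f., last digit at the 10^-1 place).
44.741 × 0.4978 = 22.2720698 → 22.27 mm (4 s.f., last digit at the 10^-2 place).
Difference: 49.3325302 mm; keep the coarser place, 10^-1.
Result: 49.3 mm.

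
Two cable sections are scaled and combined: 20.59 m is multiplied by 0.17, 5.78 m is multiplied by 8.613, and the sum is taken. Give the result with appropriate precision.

20.59 × 0.17 = 3.5003 → 3.5 m (2 s.f., last digit at the 10^-1 place).
5.78 × 8.613 = 49.78314 → 49.8 m (3 s.f., last digit at the 10^-1 place).
Sum: 53.28344 m; keep the coarser place, 10^-1.
Result: 53.3 m.

53.3 m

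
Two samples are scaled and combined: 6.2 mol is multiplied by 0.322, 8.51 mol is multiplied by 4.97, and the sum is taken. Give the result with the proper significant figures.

44.3 mol

6.2 × 0.322 = 1.9964 → 2.0 mol (2 s.f., last digit at the 10^-1 place).
8.51 × 4.97 = 42.2947 → 42.3 mol (3 s.f., last digit at the 10^-1 place).
Sum: 44.2911 mol; keep the coarser place, 10^-1.
Result: 44.3 mol.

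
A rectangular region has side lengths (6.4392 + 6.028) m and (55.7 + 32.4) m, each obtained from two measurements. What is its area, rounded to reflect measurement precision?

1.10 × 10³ m²

6.4392 + 6.028 = 12.4672, limited to 3 d.p. → 5 s.f.; 55.7 + 32.4 = 88.1, limited to 1 d.p. → 3 s.f.
Carrying full precision, 12.4672 × 88.1 = 1098.36032; keep min(5, 3) = 3 s.f.
Rounded to 3 significant figures: 1.10 × 10³ m².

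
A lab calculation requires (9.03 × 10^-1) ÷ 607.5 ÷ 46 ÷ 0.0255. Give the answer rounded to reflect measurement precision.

0.0013

(9.03 × 10^-1) ÷ 607.5 ÷ 46 ÷ 0.0255 = 0.00126719501542…
Multiplication/division keeps the fewest significant figures: 9.03 × 10^-1 → 3 s.f., 607.5 → 4 s.f., 46 → 2 s.f., 0.0255 → 3 s.f.; limit is 2.
Rounded to 2 significant figures: 0.0013.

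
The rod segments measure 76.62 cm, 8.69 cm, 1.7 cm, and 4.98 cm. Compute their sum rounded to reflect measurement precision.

92.0 cm

76.62 cm + 8.69 cm + 1.7 cm + 4.98 cm = 91.99 cm.
Addition/subtraction keeps the fewest decimal places: 76.62 → 2 decimal places, 8.69 → 2 decimal places, 1.7 → 1 decimal place, 4.98 → 2 decimal places; limit is 1.
Rounded to 1 decimal place: 92.0 cm.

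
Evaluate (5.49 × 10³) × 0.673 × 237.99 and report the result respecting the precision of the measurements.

8.79 × 10⁵

(5.49 × 10³) × 0.673 × 237.99 = 879318.3123
Multiplication/division keeps the fewest significant figures: 5.49 × 10³ → 3 s.f., 0.673 → 3 s.f., 237.99 → 5 s.f.; limit is 3.
Rounded to 3 significant figures: 8.79 × 10⁵.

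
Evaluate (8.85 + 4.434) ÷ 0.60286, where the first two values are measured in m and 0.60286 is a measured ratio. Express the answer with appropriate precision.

22.03 m

8.85 m + 4.434 m = 13.284 m; the sum is limited to 2 decimal places (4 s.f.).
Carrying full precision, 13.284 ÷ 0.60286 = 22.0349666589… m; 0.60286 has 5 s.f., so the result keeps min(4, 5) = 4 s.f.
Rounded to 4 significant figures: 22.03 m.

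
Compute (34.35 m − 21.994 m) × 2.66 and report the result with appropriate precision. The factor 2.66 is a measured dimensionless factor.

34.35 m − 21.994 m = 12.356 m; the difference is limited to 2 decimal places (4 s.f.).
Carrying full precision, 12.356 × 2.66 = 32.86696 m; 2.66 has 3 s.f., so the result keeps min(4, 3) = 3 s.f.
Rounded to 3 significant figures: 32.9 m.

32.9 m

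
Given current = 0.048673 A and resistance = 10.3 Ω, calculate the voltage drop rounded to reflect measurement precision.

voltage drop = 0.048673 A × 10.3 Ω = 0.5013319 V.
0.048673 has 5 significant figures; 10.3 has 3.
Division/multiplication keeps the fewest: 3 significant figures.
Rounded: 0.501 V.

0.501 V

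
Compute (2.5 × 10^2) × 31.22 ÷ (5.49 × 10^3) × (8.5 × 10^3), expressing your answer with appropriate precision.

(2.5 × 10^2) × 31.22 ÷ (5.49 × 10^3) × (8.5 × 10^3) = 12084.2440801…
Multiplication/division keeps the fewest significant figures: 2.5 × 10^2 → 2 s.f., 31.22 → 4 s.f., 5.49 × 10^3 → 3 s.f., 8.5 × 10^3 → 2 s.f.; limit is 2.
Rounded to 2 significant figures: 1.2 × 10^4.

1.2 × 10^4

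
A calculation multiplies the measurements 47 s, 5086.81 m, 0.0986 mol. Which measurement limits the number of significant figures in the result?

47 s → 2 s.f.; 5086.81 m → 6 s.f.; 0.0986 mol → 3 s.f.
The fewest is 2 significant figures, from 47 s.

47 s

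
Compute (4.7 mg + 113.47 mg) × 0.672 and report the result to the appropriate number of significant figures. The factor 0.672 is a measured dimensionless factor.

4.7 mg + 113.47 mg = 118.17 mg; the sum is limited to 1 decimal place (4 s.f.).
Carrying full precision, 118.17 × 0.672 = 79.41024 mg; 0.672 has 3 s.f., so the result keeps min(4, 3) = 3 s.f.
Rounded to 3 significant figures: 79.4 mg.

79.4 mg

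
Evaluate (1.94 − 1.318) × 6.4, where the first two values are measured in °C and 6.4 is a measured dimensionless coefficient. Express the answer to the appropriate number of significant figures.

4.0 °C

1.94 °C − 1.318 °C = 0.622 °C; the difference is limited to 2 decimal places (2 s.f.).
Carrying full precision, 0.622 × 6.4 = 3.9808 °C; 6.4 has 2 s.f., so the result keeps min(2, 2) = 2 s.f.
Rounded to 2 significant figures: 4.0 °C.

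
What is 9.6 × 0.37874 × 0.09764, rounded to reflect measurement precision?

0.36

9.6 × 0.37874 × 0.09764 = 0.35500966656
Multiplication/division keeps the fewest significant figures: 9.6 → 2 s.f., 0.37874 → 5 s.f., 0.09764 → 4 s.f.; limit is 2.
Rounded to 2 significant figures: 0.36.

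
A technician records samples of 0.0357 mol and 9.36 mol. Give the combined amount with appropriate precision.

0.0357 mol + 9.36 mol = 9.3957 mol.
Addition/subtraction keeps the fewest decimal places: 0.0357 → 4 decimal places, 9.36 → 2 decimal places; limit is 2.
Rounded to 2 decimal places: 9.40 mol.

9.40 mol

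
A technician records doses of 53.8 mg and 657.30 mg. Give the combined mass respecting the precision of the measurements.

53.8 mg + 657.30 mg = 711.10 mg.
Addition/subtraction keeps the fewest decimal places: 53.8 → 1 decimal place, 657.30 → 2 decimal places; limit is 1.
Rounded to 1 decimal place: 711.1 mg.

711.1 mg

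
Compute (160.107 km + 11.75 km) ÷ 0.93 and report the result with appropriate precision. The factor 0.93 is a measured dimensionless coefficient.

160.107 km + 11.75 km = 171.857 km; the sum is limited to 2 decimal places (5 s.f.).
Carrying full precision, 171.857 ÷ 0.93 = 184.792473118… km; 0.93 has 2 s.f., so the result keeps min(5, 2) = 2 s.f.
Rounded to 2 significant figures: 1.8 × 10² km.

1.8 × 10² km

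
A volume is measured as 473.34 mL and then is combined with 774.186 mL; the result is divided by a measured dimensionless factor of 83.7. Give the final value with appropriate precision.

14.9 mL

473.34 mL + 774.186 mL = 1247.526 mL; the sum is limited to 2 decimal places (6 s.f.).
Carrying full precision, 1247.526 ÷ 83.7 = 14.9047311828… mL; 83.7 has 3 s.f., so the result keeps min(6, 3) = 3 s.f.
Rounded to 3 significant figures: 14.9 mL.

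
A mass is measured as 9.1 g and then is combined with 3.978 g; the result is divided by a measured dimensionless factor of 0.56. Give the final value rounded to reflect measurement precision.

9.1 g + 3.978 g = 13.078 g; the sum is limited to 1 decimal place (3 s.f.).
Carrying full precision, 13.078 ÷ 0.56 = 23.3535714286… g; 0.56 has 2 s.f., so the result keeps min(3, 2) = 2 s.f.
Rounded to 2 significant figures: 23 g.

23 g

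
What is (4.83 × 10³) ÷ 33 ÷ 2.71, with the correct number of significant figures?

54

(4.83 × 10³) ÷ 33 ÷ 2.71 = 54.0087219054…
Multiplication/division keeps the fewest significant figures: 4.83 × 10³ → 3 s.f., 33 → 2 s.f., 2.71 → 3 s.f.; limit is 2.
Rounded to 2 significant figures: 54.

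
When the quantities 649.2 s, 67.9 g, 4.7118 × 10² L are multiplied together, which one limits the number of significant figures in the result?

67.9 g

649.2 s → 4 s.f.; 67.9 g → 3 s.f.; 4.7118 × 10² L → 5 s.f.
The fewest is 3 significant figures, from 67.9 g.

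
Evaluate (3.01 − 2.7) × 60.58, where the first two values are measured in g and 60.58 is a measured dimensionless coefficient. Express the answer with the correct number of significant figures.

3.01 g − 2.7 g = 0.31 g; the difference is limited to 1 decimal place (1 s.f.).
Carrying full precision, 0.31 × 60.58 = 18.7798 g; 60.58 has 4 s.f., so the result keeps min(1, 4) = 1 s.f.
Rounded to 1 significant figure: 2 × 10^1 g.

2 × 10^1 g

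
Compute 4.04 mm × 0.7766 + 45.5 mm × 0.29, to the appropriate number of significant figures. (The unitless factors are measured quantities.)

4.04 × 0.7766 = 3.137464 → 3.14 mm (3 s.f., last digit at the 10^-2 place).
45.5 × 0.29 = 13.195 → 13 mm (2 s.f., last digit at the 10^0 place).
Sum: 16.332464 mm; keep the coarser place, 10^0.
Result: 16 mm.

16 mm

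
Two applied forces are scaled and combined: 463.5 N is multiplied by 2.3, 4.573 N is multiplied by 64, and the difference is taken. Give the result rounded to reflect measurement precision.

463.5 × 2.3 = 1066.05 → 1.1 × 10^3 N (2 s.f., last digit at the 10^2 place).
4.573 × 64 = 292.672 → 2.9 × 10^2 N (2 s.f., last digit at the 10^1 place).
Difference: 773.378 N; keep the coarser place, 10^2.
Result: 8 × 10^2 N.

8 × 10^2 N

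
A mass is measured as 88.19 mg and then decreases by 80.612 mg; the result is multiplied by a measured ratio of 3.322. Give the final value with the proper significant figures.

25.2 mg

88.19 mg − 80.612 mg = 7.578 mg; the difference is limited to 2 decimal places (3 s.f.).
Carrying full precision, 7.578 × 3.322 = 25.174116 mg; 3.322 has 4 s.f., so the result keeps min(3, 4) = 3 s.f.
Rounded to 3 significant figures: 25.2 mg.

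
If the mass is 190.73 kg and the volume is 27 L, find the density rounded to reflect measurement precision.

7.1 kg/L

density = 190.73 kg ÷ 27 L = 7.06407407407… kg/L.
190.73 has 5 significant figures; 27 has 2.
Division/multiplication keeps the fewest: 2 significant figures.
Rounded: 7.1 kg/L.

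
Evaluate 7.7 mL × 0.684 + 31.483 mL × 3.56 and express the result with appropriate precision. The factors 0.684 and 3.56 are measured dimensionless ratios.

7.7 × 0.684 = 5.2668 → 5.3 mL (2 s.f., last digit at the 10^-1 place).
31.483 × 3.56 = 112.07948 → 112 mL (3 s.f., last digit at the 10^0 place).
Sum: 117.34628 mL; keep the coarser place, 10^0.
Result: 117 mL.

117 mL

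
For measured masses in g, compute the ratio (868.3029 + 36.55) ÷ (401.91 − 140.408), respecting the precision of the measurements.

868.3029 + 36.55 = 904.8529, limited to 2 d.p. → 5 s.f.; 401.91 − 140.408 = 261.502, limited to 2 d.p. → 5 s.f.
Carrying full precision, 904.8529 ÷ 261.502 = 3.46021407102…; keep min(5, 5) = 5 s.f.
Rounded to 5 significant figures: 3.4602.

3.4602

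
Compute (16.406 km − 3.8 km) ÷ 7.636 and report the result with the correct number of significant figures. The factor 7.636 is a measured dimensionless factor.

16.406 km − 3.8 km = 12.606 km; the difference is limited to 1 decimal place (3 s.f.).
Carrying full precision, 12.606 ÷ 7.636 = 1.65086432687… km; 7.636 has 4 s.f., so the result keeps min(3, 4) = 3 s.f.
Rounded to 3 significant figures: 1.65 km.

1.65 km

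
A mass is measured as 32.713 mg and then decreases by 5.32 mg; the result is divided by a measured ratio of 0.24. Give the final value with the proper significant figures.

1.1 × 10² mg

32.713 mg − 5.32 mg = 27.393 mg; the difference is limited to 2 decimal places (4 s.f.).
Carrying full precision, 27.393 ÷ 0.24 = 114.1375 mg; 0.24 has 2 s.f., so the result keeps min(4, 2) = 2 s.f.
Rounded to 2 significant figures: 1.1 × 10² mg.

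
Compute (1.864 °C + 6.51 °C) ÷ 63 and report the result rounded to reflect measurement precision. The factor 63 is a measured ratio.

0.13 °C

1.864 °C + 6.51 °C = 8.374 °C; the sum is limited to 2 decimal places (3 s.f.).
Carrying full precision, 8.374 ÷ 63 = 0.132920634921… °C; 63 has 2 s.f., so the result keeps min(3, 2) = 2 s.f.
Rounded to 2 significant figures: 0.13 °C.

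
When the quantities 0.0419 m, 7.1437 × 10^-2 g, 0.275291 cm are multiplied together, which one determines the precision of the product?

0.0419 m → 3 s.f.; 7.1437 × 10^-2 g → 5 s.f.; 0.275291 cm → 6 s.f.
The fewest is 3 significant figures, from 0.0419 m.

0.0419 m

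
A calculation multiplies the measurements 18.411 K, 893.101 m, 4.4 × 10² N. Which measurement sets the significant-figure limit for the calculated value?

18.411 K → 5 s.f.; 893.101 m → 6 s.f.; 4.4 × 10² N → 2 s.f.
The fewest is 2 significant figures, from 4.4 × 10² N.

4.4 × 10² N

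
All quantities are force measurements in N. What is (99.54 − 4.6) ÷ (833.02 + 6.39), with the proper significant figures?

0.113

99.54 − 4.6 = 94.94, limited to 1 d.p. → 3 s.f.; 833.02 + 6.39 = 839.41, limited to 2 d.p. → 5 s.f.
Carrying full precision, 94.94 ÷ 839.41 = 0.113103251093…; keep min(3, 5) = 3 s.f.
Rounded to 3 significant figures: 0.113.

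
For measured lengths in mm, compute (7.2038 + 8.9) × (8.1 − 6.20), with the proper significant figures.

31 mm²

7.2038 + 8.9 = 16.1038, limited to 1 d.p. → 3 s.f.; 8.1 − 6.20 = 1.90, limited to 1 d.p. → 2 s.f.
Carrying full precision, 16.1038 × 1.90 = 30.59722; keep min(3, 2) = 2 s.f.
Rounded to 2 significant figures: 31 mm².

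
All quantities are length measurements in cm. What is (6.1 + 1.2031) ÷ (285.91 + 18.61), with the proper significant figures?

0.024

6.1 + 1.2031 = 7.3031, limited to 1 d.p. → 2 s.f.; 285.91 + 18.61 = 304.52, limited to 2 d.p. → 5 s.f.
Carrying full precision, 7.3031 ÷ 304.52 = 0.0239823328517…; keep min(2, 5) = 2 s.f.
Rounded to 2 significant figures: 0.024.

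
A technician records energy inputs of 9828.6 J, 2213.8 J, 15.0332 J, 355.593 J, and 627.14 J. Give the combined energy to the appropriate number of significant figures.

9828.6 J + 2213.8 J + 15.0332 J + 355.593 J + 627.14 J = 13040.1662 J.
Addition/subtraction keeps the fewest decimal places: 9828.6 → 1 decimal place, 2213.8 → 1 decimal place, 15.0332 → 4 decimal places, 355.593 → 3 decimal places, 627.14 → 2 decimal places; limit is 1.
Rounded to 1 decimal place: 13040.2 J.

13040.2 J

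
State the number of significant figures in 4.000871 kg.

7

4.000871: zeros between nonzero digits are significant.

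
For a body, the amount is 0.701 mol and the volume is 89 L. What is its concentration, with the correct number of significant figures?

0.0079 mol/L

concentration = 0.701 mol ÷ 89 L = 0.00787640449438… mol/L.
0.701 has 3 significant figures; 89 has 2.
Division/multiplication keeps the fewest: 2 significant figures.
Rounded: 0.0079 mol/L.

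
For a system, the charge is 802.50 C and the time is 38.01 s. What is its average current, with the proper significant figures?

average current = 802.50 C ÷ 38.01 s = 21.1128650355… A.
802.50 has 5 significant figures; 38.01 has 4.
Division/multiplication keeps the fewest: 4 significant figures.
Rounded: 21.11 A.

21.11 A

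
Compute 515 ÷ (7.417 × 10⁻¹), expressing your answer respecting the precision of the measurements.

694

515 ÷ (7.417 × 10⁻¹) = 694.350815694…
Multiplication/division keeps the fewest significant figures: 515 → 3 s.f., 7.417 × 10⁻¹ → 4 s.f.; limit is 3.
Rounded to 3 significant figures: 694.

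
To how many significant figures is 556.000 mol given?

6

556.000: trailing zeros after a decimal point are significant.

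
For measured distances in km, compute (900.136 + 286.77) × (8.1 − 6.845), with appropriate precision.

900.136 + 286.77 = 1186.906, limited to 2 d.p. → 6 s.f.; 8.1 − 6.845 = 1.255, limited to 1 d.p. → 2 s.f.
Carrying full precision, 1186.906 × 1.255 = 1489.56703; keep min(6, 2) = 2 s.f.
Rounded to 2 significant figures: 1.5 × 10^3 km².

1.5 × 10^3 km²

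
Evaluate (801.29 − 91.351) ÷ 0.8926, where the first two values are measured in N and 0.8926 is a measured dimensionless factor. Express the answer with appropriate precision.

801.29 N − 91.351 N = 709.939 N; the difference is limited to 2 decimal places (5 s.f.).
Carrying full precision, 709.939 ÷ 0.8926 = 795.360743894… N; 0.8926 has 4 s.f., so the result keeps min(5, 4) = 4 s.f.
Rounded to 4 significant figures: 795.4 N.

795.4 N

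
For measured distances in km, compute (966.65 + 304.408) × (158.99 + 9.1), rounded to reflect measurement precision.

966.65 + 304.408 = 1271.058, limited to 2 d.p. → 6 s.f.; 158.99 + 9.1 = 168.09, limited to 1 d.p. → 4 s.f.
Carrying full precision, 1271.058 × 168.09 = 213652.13922; keep min(6, 4) = 4 s.f.
Rounded to 4 significant figures: 2.137 × 10^5 km².

2.137 × 10^5 km²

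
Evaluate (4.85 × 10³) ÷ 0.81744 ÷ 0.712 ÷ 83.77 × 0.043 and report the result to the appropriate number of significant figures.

(4.85 × 10³) ÷ 0.81744 ÷ 0.712 ÷ 83.77 × 0.043 = 4.2774584514…
Multiplication/division keeps the fewest significant figures: 4.85 × 10³ → 3 s.f., 0.81744 → 5 s.f., 0.712 → 3 s.f., 83.77 → 4 s.f., 0.043 → 2 s.f.; limit is 2.
Rounded to 2 significant figures: 4.3.

4.3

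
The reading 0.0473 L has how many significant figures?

0.0473: leading zeros are not significant.

3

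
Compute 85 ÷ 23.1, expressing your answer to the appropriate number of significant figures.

3.7

85 ÷ 23.1 = 3.67965367965…
Multiplication/division keeps the fewest significant figures: 85 → 2 s.f., 23.1 → 3 s.f.; limit is 2.
Rounded to 2 significant figures: 3.7.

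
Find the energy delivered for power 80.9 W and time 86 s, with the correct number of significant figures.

7.0 × 10³ J

energy delivered = 80.9 W × 86 s = 6957.4 J.
80.9 has 3 significant figures; 86 has 2.
Division/multiplication keeps the fewest: 2 significant figures.
Rounded: 7.0 × 10³ J.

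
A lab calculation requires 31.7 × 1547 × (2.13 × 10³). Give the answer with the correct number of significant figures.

1.04 × 10⁸

31.7 × 1547 × (2.13 × 10³) = 104454987
Multiplication/division keeps the fewest significant figures: 31.7 → 3 s.f., 1547 → 4 s.f., 2.13 × 10³ → 3 s.f.; limit is 3.
Rounded to 3 significant figures: 1.04 × 10⁸.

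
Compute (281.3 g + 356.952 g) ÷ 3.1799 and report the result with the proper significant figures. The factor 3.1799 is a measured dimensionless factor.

200.7 g

281.3 g + 356.952 g = 638.252 g; the sum is limited to 1 decimal place (4 s.f.).
Carrying full precision, 638.252 ÷ 3.1799 = 200.714487877… g; 3.1799 has 5 s.f., so the result keeps min(4, 5) = 4 s.f.
Rounded to 4 significant figures: 200.7 g.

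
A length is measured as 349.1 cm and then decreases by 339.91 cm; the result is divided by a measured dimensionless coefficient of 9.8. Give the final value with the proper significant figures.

0.94 cm

349.1 cm − 339.91 cm = 9.19 cm; the difference is limited to 1 decimal place (2 s.f.).
Carrying full precision, 9.19 ÷ 9.8 = 0.937755102041… cm; 9.8 has 2 s.f., so the result keeps min(2, 2) = 2 s.f.
Rounded to 2 significant figures: 0.94 cm.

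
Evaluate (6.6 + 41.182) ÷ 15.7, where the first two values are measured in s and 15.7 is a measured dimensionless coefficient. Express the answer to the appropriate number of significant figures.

3.04 s

6.6 s + 41.182 s = 47.782 s; the sum is limited to 1 decimal place (3 s.f.).
Carrying full precision, 47.782 ÷ 15.7 = 3.04343949045… s; 15.7 has 3 s.f., so the result keeps min(3, 3) = 3 s.f.
Rounded to 3 significant figures: 3.04 s.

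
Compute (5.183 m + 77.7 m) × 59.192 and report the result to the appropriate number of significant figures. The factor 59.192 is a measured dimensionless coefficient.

5.183 m + 77.7 m = 82.883 m; the sum is limited to 1 decimal place (3 s.f.).
Carrying full precision, 82.883 × 59.192 = 4906.010536 m; 59.192 has 5 s.f., so the result keeps min(3, 5) = 3 s.f.
Rounded to 3 significant figures: 4.91 × 10^3 m.

4.91 × 10^3 m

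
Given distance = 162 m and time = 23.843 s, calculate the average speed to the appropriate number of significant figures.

average speed = 162 m ÷ 23.843 s = 6.79444700751… m/s.
162 has 3 significant figures; 23.843 has 5.
Division/multiplication keeps the fewest: 3 significant figures.
Rounded: 6.79 m/s.

6.79 m/s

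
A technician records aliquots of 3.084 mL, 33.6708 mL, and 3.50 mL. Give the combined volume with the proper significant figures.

3.084 mL + 33.6708 mL + 3.50 mL = 40.2548 mL.
Addition/subtraction keeps the fewest decimal places: 3.084 → 3 decimal places, 33.6708 → 4 decimal places, 3.50 → 2 decimal places; limit is 2.
Rounded to 2 decimal places: 40.25 mL.

40.25 mL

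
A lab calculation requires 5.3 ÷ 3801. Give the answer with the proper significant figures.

5.3 ÷ 3801 = 0.00139436990266…
Multiplication/division keeps the fewest significant figures: 5.3 → 2 s.f., 3801 → 4 s.f.; limit is 2.
Rounded to 2 significant figures: 0.0014.

0.0014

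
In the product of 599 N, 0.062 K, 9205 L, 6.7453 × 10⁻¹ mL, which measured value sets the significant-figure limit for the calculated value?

0.062 K

599 N → 3 s.f.; 0.062 K → 2 s.f.; 9205 L → 4 s.f.; 6.7453 × 10⁻¹ mL → 5 s.f.
The fewest is 2 significant figures, from 0.062 K.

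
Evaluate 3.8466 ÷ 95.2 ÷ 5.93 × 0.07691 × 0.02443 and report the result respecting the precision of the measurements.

3.8466 ÷ 95.2 ÷ 5.93 × 0.07691 × 0.02443 = 0.0000128024080069…
Multiplication/division keeps the fewest significant figures: 3.8466 → 5 s.f., 95.2 → 3 s.f., 5.93 → 3 s.f., 0.07691 → 4 s.f., 0.02443 → 4 s.f.; limit is 3.
Rounded to 3 significant figures: 1.28 × 10⁻⁵.

1.28 × 10⁻⁵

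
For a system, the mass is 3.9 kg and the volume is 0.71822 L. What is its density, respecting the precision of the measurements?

density = 3.9 kg ÷ 0.71822 L = 5.43009105845… kg/L.
3.9 has 2 significant figures; 0.71822 has 5.
Division/multiplication keeps the fewest: 2 significant figures.
Rounded: 5.4 kg/L.

5.4 kg/L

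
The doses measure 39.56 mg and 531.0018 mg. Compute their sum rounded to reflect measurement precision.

39.56 mg + 531.0018 mg = 570.5618 mg.
Addition/subtraction keeps the fewest decimal places: 39.56 → 2 decimal places, 531.0018 → 4 decimal places; limit is 2.
Rounded to 2 decimal places: 570.56 mg.

570.56 mg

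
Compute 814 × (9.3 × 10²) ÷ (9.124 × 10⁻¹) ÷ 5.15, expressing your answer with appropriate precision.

814 × (9.3 × 10²) ÷ (9.124 × 10⁻¹) ÷ 5.15 = 161107.162163…
Multiplication/division keeps the fewest significant figures: 814 → 3 s.f., 9.3 × 10² → 2 s.f., 9.124 × 10⁻¹ → 4 s.f., 5.15 → 3 s.f.; limit is 2.
Rounded to 2 significant figures: 1.6 × 10⁵.

1.6 × 10⁵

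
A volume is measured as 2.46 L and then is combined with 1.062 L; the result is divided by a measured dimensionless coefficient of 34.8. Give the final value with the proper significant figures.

0.101 L

2.46 L + 1.062 L = 3.522 L; the sum is limited to 2 decimal places (3 s.f.).
Carrying full precision, 3.522 ÷ 34.8 = 0.101206896552… L; 34.8 has 3 s.f., so the result keeps min(3, 3) = 3 s.f.
Rounded to 3 significant figures: 0.101 L.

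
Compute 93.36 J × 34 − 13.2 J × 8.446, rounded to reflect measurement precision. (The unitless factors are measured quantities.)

93.36 × 34 = 3174.24 → 3.2 × 10³ J (2 s.f., last digit at the 10^2 place).
13.2 × 8.446 = 111.4872 → 111 J (3 s.f., last digit at the 10^0 place).
Difference: 3062.7528 J; keep the coarser place, 10^2.
Result: 3.1 × 10³ J.

3.1 × 10³ J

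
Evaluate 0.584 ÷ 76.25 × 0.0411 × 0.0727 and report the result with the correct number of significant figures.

0.584 ÷ 76.25 × 0.0411 × 0.0727 = 0.0000228849112131…
Multiplication/division keeps the fewest significant figures: 0.584 → 3 s.f., 76.25 → 4 s.f., 0.0411 → 3 s.f., 0.0727 → 3 s.f.; limit is 3.
Rounded to 3 significant figures: 2.29 × 10^-5.

2.29 × 10^-5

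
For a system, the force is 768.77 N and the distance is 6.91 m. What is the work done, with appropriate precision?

work done = 768.77 N × 6.91 m = 5312.2007 J.
768.77 has 5 significant figures; 6.91 has 3.
Division/multiplication keeps the fewest: 3 significant figures.
Rounded: 5.31 × 10^3 J.

5.31 × 10^3 J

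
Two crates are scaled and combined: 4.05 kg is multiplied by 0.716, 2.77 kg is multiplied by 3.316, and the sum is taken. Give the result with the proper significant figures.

12.09 kg

4.05 × 0.716 = 2.8998 → 2.90 kg (3 s.f., last digit at the 10^-2 place).
2.77 × 3.316 = 9.18532 → 9.19 kg (3 s.f., last digit at the 10^-2 place).
Sum: 12.08512 kg; keep the coarser place, 10^-2.
Result: 12.09 kg.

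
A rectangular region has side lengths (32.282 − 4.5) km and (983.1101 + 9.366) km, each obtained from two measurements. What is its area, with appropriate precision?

32.282 − 4.5 = 27.782, limited to 1 d.p. → 3 s.f.; 983.1101 + 9.366 = 992.4761, limited to 3 d.p. → 6 s.f.
Carrying full precision, 27.782 × 992.4761 = 27572.9710102; keep min(3, 6) = 3 s.f.
Rounded to 3 significant figures: 2.76 × 10⁴ km².

2.76 × 10⁴ km²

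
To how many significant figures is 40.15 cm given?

4

40.15: zeros between nonzero digits are significant.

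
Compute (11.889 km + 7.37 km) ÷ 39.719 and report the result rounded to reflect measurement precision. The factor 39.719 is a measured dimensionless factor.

11.889 km + 7.37 km = 19.259 km; the sum is limited to 2 decimal places (4 s.f.).
Carrying full precision, 19.259 ÷ 39.719 = 0.48488129107… km; 39.719 has 5 s.f., so the result keeps min(4, 5) = 4 s.f.
Rounded to 4 significant figures: 0.4849 km.

0.4849 km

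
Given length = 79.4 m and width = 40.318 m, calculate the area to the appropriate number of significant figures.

area = 79.4 m × 40.318 m = 3201.2492 m².
79.4 has 3 significant figures; 40.318 has 5.
Division/multiplication keeps the fewest: 3 significant figures.
Rounded: 3.20 × 10^3 m².

3.20 × 10^3 m²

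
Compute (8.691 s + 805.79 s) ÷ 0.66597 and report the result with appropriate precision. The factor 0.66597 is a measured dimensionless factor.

8.691 s + 805.79 s = 814.481 s; the sum is limited to 2 decimal places (5 s.f.).
Carrying full precision, 814.481 ÷ 0.66597 = 1222.99953451… s; 0.66597 has 5 s.f., so the result keeps min(5, 5) = 5 s.f.
Rounded to 5 significant figures: 1.2230 × 10³ s.

1.2230 × 10³ s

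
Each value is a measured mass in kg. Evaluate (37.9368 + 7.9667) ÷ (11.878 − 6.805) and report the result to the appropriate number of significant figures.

37.9368 + 7.9667 = 45.9035, limited to 4 d.p. → 6 s.f.; 11.878 − 6.805 = 5.073, limited to 3 d.p. → 4 s.f.
Carrying full precision, 45.9035 ÷ 5.073 = 9.04859057757…; keep min(6, 4) = 4 s.f.
Rounded to 4 significant figures: 9.049.

9.049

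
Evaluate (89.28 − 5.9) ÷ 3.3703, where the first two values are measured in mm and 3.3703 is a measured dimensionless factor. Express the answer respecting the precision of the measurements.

89.28 mm − 5.9 mm = 83.38 mm; the difference is limited to 1 decimal place (3 s.f.).
Carrying full precision, 83.38 ÷ 3.3703 = 24.739637421… mm; 3.3703 has 5 s.f., so the result keeps min(3, 5) = 3 s.f.
Rounded to 3 significant figures: 24.7 mm.

24.7 mm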